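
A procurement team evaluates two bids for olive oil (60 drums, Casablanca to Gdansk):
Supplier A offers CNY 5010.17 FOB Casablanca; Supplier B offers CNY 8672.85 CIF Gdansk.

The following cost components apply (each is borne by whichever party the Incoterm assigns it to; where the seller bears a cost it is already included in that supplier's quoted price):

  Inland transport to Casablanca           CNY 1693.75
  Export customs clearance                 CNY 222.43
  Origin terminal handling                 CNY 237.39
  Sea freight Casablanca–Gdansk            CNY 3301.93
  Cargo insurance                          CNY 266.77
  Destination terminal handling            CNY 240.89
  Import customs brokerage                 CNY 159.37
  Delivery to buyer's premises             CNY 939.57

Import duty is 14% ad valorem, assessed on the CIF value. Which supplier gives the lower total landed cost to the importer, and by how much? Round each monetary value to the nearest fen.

Supplier A is cheaper by CNY 107.14

Supplier A (FOB):
CIF value = FOB price + freight + insurance = 5010.17 + 3301.93 + 266.77 = 8578.87
Import duty = 8578.87 × 14% = 1201.04
Buyer bears (A): 3301.93 + 266.77 + 240.89 + 159.37 + 939.57 = 4908.53
Landed cost (A) = invoice 5010.17 + 4908.53 + duty 1201.04 = 11119.74
Supplier B (CIF):
The CIF price already equals the CIF value: 8672.85
Import duty = 8672.85 × 14% = 1214.20
Buyer bears (B): 240.89 + 159.37 + 939.57 = 1339.83
Landed cost (B) = invoice 8672.85 + 1339.83 + duty 1214.20 = 11226.88
Difference = |11119.74 − 11226.88| = 107.14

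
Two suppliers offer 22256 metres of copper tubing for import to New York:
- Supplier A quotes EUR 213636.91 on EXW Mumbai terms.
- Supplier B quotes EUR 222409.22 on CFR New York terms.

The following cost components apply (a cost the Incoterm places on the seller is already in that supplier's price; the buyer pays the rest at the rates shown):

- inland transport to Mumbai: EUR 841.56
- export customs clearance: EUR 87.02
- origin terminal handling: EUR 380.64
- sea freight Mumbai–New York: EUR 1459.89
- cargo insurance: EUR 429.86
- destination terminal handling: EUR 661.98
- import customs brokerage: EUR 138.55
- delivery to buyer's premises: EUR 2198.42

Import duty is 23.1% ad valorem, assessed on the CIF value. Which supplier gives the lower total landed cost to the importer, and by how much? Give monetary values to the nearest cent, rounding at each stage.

Supplier A is cheaper by EUR 7389.94

Supplier A (EXW):
CIF value = EXW price + inland to port + export clearance + origin terminal + freight + insurance = 213636.91 + 841.56 + 87.02 + 380.64 + 1459.89 + 429.86 = 216835.88
Import duty = 216835.88 × 23.1% = 50089.09
Buyer bears (A): 841.56 + 87.02 + 380.64 + 1459.89 + 429.86 + 661.98 + 138.55 + 2198.42 = 6197.92
Landed cost (A) = invoice 213636.91 + 6197.92 + duty 50089.09 = 269923.92
Supplier B (CFR):
CIF value = CFR price + insurance = 222409.22 + 429.86 = 222839.08
Import duty = 222839.08 × 23.1% = 51475.83
Buyer bears (B): 429.86 + 661.98 + 138.55 + 2198.42 = 3428.81
Landed cost (B) = invoice 222409.22 + 3428.81 + duty 51475.83 = 277313.86
Difference = |269923.92 − 277313.86| = 7389.94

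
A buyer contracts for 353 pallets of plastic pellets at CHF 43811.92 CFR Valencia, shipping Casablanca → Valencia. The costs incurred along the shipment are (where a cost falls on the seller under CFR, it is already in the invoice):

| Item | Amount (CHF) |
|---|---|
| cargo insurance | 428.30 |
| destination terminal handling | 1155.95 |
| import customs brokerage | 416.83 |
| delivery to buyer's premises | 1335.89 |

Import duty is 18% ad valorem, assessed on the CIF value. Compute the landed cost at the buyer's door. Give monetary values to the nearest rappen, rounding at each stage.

CFR: the seller pays costs through ocean freight to the destination port, but not insurance.
CIF value = CFR price + insurance = 43811.92 + 428.30 = 44240.22
Import duty = 44240.22 × 18% = 7963.24
Buyer bears: insurance 428.30 + destination terminal 1155.95 + brokerage 416.83 + delivery 1335.89 + duty 7963.24 = 11300.21
Landed cost = invoice 43811.92 + 11300.21 = 55112.13

Total landed cost: CHF 55112.13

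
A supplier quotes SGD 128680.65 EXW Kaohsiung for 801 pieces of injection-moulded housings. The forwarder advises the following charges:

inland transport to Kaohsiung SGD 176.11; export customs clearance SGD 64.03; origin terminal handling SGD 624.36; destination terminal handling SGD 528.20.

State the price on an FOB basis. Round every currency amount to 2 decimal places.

FOB price: SGD 129545.15

Not relevant to the conversion: destination terminal — on the buyer under both terms; not part of either seller's price.
From EXW to FOB, the seller additionally bears: inland to port, export clearance, origin terminal.
FOB price = 128680.65 + 176.11 + 64.03 + 624.36 = 129545.15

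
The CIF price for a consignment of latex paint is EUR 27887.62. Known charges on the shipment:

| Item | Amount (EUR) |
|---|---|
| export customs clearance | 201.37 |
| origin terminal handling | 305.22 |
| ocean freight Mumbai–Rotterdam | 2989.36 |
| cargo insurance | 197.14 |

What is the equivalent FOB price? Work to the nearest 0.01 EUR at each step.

Not relevant to the conversion: export clearance, origin terminal — on the seller under both CIF and FOB; already in the CIF price and stays in the FOB price.
From CIF to FOB, the seller no longer bears: freight, insurance.
FOB price = 27887.62 − 2989.36 − 197.14 = 24701.12

FOB price: EUR 24701.12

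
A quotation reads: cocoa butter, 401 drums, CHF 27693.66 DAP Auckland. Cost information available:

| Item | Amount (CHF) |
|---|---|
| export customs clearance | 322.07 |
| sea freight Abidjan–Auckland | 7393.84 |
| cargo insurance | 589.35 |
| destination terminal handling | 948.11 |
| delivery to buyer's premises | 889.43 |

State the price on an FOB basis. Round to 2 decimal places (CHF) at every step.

FOB price: CHF 17872.93

Not relevant to the conversion: export clearance — on the seller under both DAP and FOB; already in the DAP price and stays in the FOB price.
From DAP to FOB, the seller no longer bears: freight, insurance, destination terminal, delivery.
FOB price = 27693.66 − 7393.84 − 589.35 − 948.11 − 889.43 = 17872.93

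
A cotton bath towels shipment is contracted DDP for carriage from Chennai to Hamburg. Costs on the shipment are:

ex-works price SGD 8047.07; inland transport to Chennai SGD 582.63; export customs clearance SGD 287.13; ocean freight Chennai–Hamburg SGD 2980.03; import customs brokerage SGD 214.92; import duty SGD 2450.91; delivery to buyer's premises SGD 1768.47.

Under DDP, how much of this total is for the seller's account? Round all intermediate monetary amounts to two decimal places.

Seller's account: SGD 16331.16

DDP: the seller bears all costs including import duty.
Seller's account: goods 8047.07 + inland to port 582.63 + export clearance 287.13 + freight 2980.03 + brokerage 214.92 + duty 2450.91 + delivery 1768.47 = 16331.16
Buyer's account: 0.00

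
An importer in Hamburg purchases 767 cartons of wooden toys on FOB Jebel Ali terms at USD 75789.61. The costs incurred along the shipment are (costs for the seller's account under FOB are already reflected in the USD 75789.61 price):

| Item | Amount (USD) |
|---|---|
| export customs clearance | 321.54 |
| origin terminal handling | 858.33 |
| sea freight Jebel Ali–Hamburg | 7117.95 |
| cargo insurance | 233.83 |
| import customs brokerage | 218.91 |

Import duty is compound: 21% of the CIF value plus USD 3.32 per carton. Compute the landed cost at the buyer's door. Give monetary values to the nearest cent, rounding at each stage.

Total landed cost: USD 103366.43

FOB: the seller bears costs until goods are on board at the origin port; the buyer bears freight, insurance and all costs thereafter.
Already in the invoice (seller's account under FOB): export clearance, origin terminal — exclude.
CIF value = FOB price + freight + insurance = 75789.61 + 7117.95 + 233.83 = 83141.39
Ad valorem component: 83141.39 × 21% = 17459.69
Specific component: 767 × 3.32 = 2546.44
Import duty = 17459.69 + 2546.44 = 20006.13
Buyer bears: freight 7117.95 + insurance 233.83 + brokerage 218.91 + duty 20006.13 = 27576.82
Landed cost = invoice 75789.61 + 27576.82 = 103366.43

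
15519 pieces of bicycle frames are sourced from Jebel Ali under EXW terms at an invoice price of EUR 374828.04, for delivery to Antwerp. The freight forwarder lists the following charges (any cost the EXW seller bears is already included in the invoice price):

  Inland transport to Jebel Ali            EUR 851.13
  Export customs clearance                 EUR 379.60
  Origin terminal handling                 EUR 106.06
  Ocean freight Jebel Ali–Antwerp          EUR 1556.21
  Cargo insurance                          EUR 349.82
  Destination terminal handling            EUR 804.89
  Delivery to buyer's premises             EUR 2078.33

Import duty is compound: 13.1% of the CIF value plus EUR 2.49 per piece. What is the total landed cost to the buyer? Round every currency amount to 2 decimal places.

EXW: the seller makes goods available at their premises; the buyer bears all onward costs.
CIF value = EXW price + inland to port + export clearance + origin terminal + freight + insurance = 374828.04 + 851.13 + 379.60 + 106.06 + 1556.21 + 349.82 = 378070.86
Ad valorem component: 378070.86 × 13.1% = 49527.28
Specific component: 15519 × 2.49 = 38642.31
Import duty = 49527.28 + 38642.31 = 88169.59
Buyer bears: inland to port 851.13 + export clearance 379.60 + origin terminal 106.06 + freight 1556.21 + insurance 349.82 + destination terminal 804.89 + delivery 2078.33 + duty 88169.59 = 94295.63
Landed cost = invoice 374828.04 + 94295.63 = 469123.67

Total landed cost: EUR 469123.67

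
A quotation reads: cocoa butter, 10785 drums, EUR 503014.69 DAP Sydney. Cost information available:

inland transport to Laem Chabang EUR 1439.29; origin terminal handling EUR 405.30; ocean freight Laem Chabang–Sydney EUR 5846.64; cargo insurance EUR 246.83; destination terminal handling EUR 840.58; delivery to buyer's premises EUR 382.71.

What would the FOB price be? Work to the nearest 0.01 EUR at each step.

FOB price: EUR 495697.93

Not relevant to the conversion: inland to port, origin terminal — on the seller under both DAP and FOB; already in the DAP price and stays in the FOB price.
From DAP to FOB, the seller no longer bears: freight, insurance, destination terminal, delivery.
FOB price = 503014.69 − 5846.64 − 246.83 − 840.58 − 382.71 = 495697.93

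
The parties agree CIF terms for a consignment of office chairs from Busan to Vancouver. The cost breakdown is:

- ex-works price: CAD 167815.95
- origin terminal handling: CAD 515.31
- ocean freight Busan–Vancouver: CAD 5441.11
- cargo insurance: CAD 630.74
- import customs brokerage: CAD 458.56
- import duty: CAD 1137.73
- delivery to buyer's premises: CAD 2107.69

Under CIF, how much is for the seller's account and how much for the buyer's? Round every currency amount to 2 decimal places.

Seller: CAD 174403.11; buyer: CAD 3703.98

CIF: the seller pays costs through ocean freight and marine insurance to the destination port.
Seller's account: goods 167815.95 + origin terminal 515.31 + freight 5441.11 + insurance 630.74 = 174403.11
Buyer's account: brokerage 458.56 + duty 1137.73 + delivery 2107.69 = 3703.98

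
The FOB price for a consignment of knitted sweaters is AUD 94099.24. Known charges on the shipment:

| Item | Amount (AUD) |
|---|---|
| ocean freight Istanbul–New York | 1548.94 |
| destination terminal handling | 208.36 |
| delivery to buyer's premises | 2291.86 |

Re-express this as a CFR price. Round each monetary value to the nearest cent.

Not relevant to the conversion: delivery, destination terminal — on the buyer under both terms; not part of either seller's price.
From FOB to CFR, the seller additionally bears: freight.
CFR price = 94099.24 + 1548.94 = 95648.18

CFR price: AUD 95648.18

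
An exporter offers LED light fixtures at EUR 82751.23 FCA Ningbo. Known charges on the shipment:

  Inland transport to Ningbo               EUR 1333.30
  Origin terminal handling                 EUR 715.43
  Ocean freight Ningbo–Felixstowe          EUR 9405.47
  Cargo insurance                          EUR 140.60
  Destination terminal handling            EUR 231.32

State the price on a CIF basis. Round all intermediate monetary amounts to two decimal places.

Not relevant to the conversion: inland to port — on the seller under both FCA and CIF; already in the FCA price and stays in the CIF price. destination terminal — on the buyer under both terms; not part of either seller's price.
From FCA to CIF, the seller additionally bears: origin terminal, freight, insurance.
CIF price = 82751.23 + 715.43 + 9405.47 + 140.60 = 93012.73

CIF price: EUR 93012.73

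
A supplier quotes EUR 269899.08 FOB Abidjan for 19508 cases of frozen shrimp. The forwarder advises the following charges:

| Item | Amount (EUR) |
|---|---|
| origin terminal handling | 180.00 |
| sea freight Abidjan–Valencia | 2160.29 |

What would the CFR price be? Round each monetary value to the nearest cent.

Not relevant to the conversion: origin terminal — on the seller under both FOB and CFR; already in the FOB price and stays in the CFR price.
From FOB to CFR, the seller additionally bears: freight.
CFR price = 269899.08 + 2160.29 = 272059.37

CFR price: EUR 272059.37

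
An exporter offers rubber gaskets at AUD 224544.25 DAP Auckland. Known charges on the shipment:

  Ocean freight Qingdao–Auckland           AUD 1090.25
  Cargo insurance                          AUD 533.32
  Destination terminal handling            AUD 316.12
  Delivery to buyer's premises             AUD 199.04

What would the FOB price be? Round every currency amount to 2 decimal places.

FOB price: AUD 222405.52

From DAP to FOB, the seller no longer bears: freight, insurance, destination terminal, delivery.
FOB price = 224544.25 − 1090.25 − 533.32 − 316.12 − 199.04 = 222405.52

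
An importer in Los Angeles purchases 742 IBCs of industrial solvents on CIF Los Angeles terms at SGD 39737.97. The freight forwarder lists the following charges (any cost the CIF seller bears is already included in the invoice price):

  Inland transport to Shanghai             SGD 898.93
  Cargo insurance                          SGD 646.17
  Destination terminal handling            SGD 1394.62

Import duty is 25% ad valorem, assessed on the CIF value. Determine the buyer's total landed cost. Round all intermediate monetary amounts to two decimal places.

CIF: the seller pays costs through ocean freight and marine insurance to the destination port.
Already in the invoice (seller's account under CIF): inland to port, insurance — exclude.
The CIF price already equals the CIF value: 39737.97
Import duty = 39737.97 × 25% = 9934.49
Buyer bears: destination terminal 1394.62 + duty 9934.49 = 11329.11
Landed cost = invoice 39737.97 + 11329.11 = 51067.08

Total landed cost: SGD 51067.08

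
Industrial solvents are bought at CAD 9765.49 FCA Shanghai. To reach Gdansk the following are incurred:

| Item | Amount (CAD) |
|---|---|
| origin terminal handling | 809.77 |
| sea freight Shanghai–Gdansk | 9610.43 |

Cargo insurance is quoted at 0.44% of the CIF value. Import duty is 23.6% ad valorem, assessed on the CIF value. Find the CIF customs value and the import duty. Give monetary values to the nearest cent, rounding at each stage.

Let C be the CIF value. C = FCA price + pre-shipment costs + freight + 0.44% × C
C − 0.44% × C = 9765.49 + 809.77 + 9610.43
0.9956 × C = 20185.69
C = 20185.69 / 0.9956 = 20274.90
Insurance premium = 0.44% × 20274.90 = 89.21
Import duty = 20274.90 × 23.6% = 4784.88

CIF value: CAD 20274.90; import duty: CAD 4784.88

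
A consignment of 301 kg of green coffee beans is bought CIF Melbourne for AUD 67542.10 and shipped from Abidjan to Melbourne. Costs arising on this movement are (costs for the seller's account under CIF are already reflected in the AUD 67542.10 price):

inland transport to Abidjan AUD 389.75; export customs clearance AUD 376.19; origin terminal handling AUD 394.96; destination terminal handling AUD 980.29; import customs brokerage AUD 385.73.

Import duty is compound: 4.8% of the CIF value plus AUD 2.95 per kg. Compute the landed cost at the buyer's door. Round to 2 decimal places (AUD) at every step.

CIF: the seller pays costs through ocean freight and marine insurance to the destination port.
Already in the invoice (seller's account under CIF): inland to port, export clearance, origin terminal — exclude.
The CIF price already equals the CIF value: 67542.10
Ad valorem component: 67542.10 × 4.8% = 3242.02
Specific component: 301 × 2.95 = 887.95
Import duty = 3242.02 + 887.95 = 4129.97
Buyer bears: destination terminal 980.29 + brokerage 385.73 + duty 4129.97 = 5495.99
Landed cost = invoice 67542.10 + 5495.99 = 73038.09

Total landed cost: AUD 73038.09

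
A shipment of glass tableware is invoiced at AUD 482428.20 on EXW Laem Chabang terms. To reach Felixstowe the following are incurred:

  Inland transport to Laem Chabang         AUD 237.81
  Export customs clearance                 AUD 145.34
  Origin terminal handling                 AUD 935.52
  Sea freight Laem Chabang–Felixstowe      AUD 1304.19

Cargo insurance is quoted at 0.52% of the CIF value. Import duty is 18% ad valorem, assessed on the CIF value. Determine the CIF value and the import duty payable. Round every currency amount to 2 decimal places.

Let C be the CIF value. C = EXW price + pre-shipment costs + freight + 0.52% × C
C − 0.52% × C = 482428.20 + 237.81 + 145.34 + 935.52 + 1304.19
0.9948 × C = 485051.06
C = 485051.06 / 0.9948 = 487586.51
Insurance premium = 0.52% × 487586.51 = 2535.45
Import duty = 487586.51 × 18% = 87765.57

CIF value: AUD 487586.51; import duty: AUD 87765.57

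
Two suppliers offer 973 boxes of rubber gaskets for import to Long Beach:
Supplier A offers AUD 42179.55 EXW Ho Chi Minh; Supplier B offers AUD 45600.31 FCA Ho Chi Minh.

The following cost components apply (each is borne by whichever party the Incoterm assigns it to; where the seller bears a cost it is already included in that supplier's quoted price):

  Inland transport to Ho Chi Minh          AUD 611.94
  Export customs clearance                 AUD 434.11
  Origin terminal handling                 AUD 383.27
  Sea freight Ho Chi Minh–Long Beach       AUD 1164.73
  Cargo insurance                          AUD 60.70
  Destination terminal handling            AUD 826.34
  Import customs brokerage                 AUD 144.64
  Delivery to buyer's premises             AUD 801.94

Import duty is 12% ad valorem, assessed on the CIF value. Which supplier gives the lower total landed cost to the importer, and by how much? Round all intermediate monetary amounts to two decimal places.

Supplier A is cheaper by AUD 2659.67

Supplier A (EXW):
CIF value = EXW price + inland to port + export clearance + origin terminal + freight + insurance = 42179.55 + 611.94 + 434.11 + 383.27 + 1164.73 + 60.70 = 44834.30
Import duty = 44834.30 × 12% = 5380.12
Buyer bears (A): 611.94 + 434.11 + 383.27 + 1164.73 + 60.70 + 826.34 + 144.64 + 801.94 = 4427.67
Landed cost (A) = invoice 42179.55 + 4427.67 + duty 5380.12 = 51987.34
Supplier B (FCA):
CIF value = FCA price + origin terminal + freight + insurance = 45600.31 + 383.27 + 1164.73 + 60.70 = 47209.01
Import duty = 47209.01 × 12% = 5665.08
Buyer bears (B): 383.27 + 1164.73 + 60.70 + 826.34 + 144.64 + 801.94 = 3381.62
Landed cost (B) = invoice 45600.31 + 3381.62 + duty 5665.08 = 54647.01
Difference = |51987.34 − 54647.01| = 2659.67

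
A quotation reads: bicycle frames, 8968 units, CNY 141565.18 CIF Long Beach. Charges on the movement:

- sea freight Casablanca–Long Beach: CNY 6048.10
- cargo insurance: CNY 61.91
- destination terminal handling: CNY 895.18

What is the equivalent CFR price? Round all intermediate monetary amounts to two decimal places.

CFR price: CNY 141503.27

Not relevant to the conversion: freight — on the seller under both CIF and CFR; already in the CIF price and stays in the CFR price. destination terminal — on the buyer under both terms; not part of either seller's price.
From CIF to CFR, the seller no longer bears: insurance.
CFR price = 141565.18 − 61.91 = 141503.27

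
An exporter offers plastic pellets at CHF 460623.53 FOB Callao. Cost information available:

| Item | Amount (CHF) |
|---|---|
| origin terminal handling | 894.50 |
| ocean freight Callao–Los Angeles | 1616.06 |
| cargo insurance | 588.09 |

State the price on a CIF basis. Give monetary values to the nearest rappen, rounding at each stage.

CIF price: CHF 462827.68

Not relevant to the conversion: origin terminal — on the seller under both FOB and CIF; already in the FOB price and stays in the CIF price.
From FOB to CIF, the seller additionally bears: freight, insurance.
CIF price = 460623.53 + 1616.06 + 588.09 = 462827.68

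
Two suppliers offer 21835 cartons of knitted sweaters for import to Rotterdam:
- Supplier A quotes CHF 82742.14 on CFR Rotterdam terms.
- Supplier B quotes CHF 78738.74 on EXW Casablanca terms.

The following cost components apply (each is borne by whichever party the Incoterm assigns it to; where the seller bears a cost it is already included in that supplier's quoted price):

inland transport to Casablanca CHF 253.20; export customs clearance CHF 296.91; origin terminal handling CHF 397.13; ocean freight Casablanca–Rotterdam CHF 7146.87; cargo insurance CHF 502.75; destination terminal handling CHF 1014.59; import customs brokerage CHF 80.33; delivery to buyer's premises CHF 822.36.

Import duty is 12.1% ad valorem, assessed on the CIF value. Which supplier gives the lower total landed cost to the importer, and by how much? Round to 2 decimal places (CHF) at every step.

Supplier A is cheaper by CHF 4585.69

Supplier A (CFR):
CIF value = CFR price + insurance = 82742.14 + 502.75 = 83244.89
Import duty = 83244.89 × 12.1% = 10072.63
Buyer bears (A): 502.75 + 1014.59 + 80.33 + 822.36 = 2420.03
Landed cost (A) = invoice 82742.14 + 2420.03 + duty 10072.63 = 95234.80
Supplier B (EXW):
CIF value = EXW price + inland to port + export clearance + origin terminal + freight + insurance = 78738.74 + 253.20 + 296.91 + 397.13 + 7146.87 + 502.75 = 87335.60
Import duty = 87335.60 × 12.1% = 10567.61
Buyer bears (B): 253.20 + 296.91 + 397.13 + 7146.87 + 502.75 + 1014.59 + 80.33 + 822.36 = 10514.14
Landed cost (B) = invoice 78738.74 + 10514.14 + duty 10567.61 = 99820.49
Difference = |95234.80 − 99820.49| = 4585.69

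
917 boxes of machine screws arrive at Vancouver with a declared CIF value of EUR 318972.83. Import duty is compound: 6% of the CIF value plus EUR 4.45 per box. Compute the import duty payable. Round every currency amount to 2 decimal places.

Ad valorem component: 318972.83 × 6% = 19138.37
Specific component: 917 × 4.45 = 4080.65
Import duty = 19138.37 + 4080.65 = 23219.02

Import duty: EUR 23219.02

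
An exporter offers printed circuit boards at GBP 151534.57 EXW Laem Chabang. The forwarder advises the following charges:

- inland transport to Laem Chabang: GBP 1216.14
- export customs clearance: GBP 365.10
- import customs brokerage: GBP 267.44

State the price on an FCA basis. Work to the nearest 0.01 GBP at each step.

Not relevant to the conversion: brokerage — on the buyer under both terms; not part of either seller's price.
From EXW to FCA, the seller additionally bears: inland to port, export clearance.
FCA price = 151534.57 + 1216.14 + 365.10 = 153115.81

FCA price: GBP 153115.81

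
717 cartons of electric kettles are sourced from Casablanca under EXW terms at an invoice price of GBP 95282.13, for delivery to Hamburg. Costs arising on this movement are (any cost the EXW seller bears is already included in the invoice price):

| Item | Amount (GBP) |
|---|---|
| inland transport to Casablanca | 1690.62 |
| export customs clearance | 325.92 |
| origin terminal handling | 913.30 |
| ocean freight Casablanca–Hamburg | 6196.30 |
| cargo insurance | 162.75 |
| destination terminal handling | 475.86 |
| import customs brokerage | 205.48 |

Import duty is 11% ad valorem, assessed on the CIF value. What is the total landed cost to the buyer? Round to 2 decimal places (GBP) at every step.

EXW: the seller makes goods available at their premises; the buyer bears all onward costs.
CIF value = EXW price + inland to port + export clearance + origin terminal + freight + insurance = 95282.13 + 1690.62 + 325.92 + 913.30 + 6196.30 + 162.75 = 104571.02
Import duty = 104571.02 × 11% = 11502.81
Buyer bears: inland to port 1690.62 + export clearance 325.92 + origin terminal 913.30 + freight 6196.30 + insurance 162.75 + destination terminal 475.86 + brokerage 205.48 + duty 11502.81 = 21473.04
Landed cost = invoice 95282.13 + 21473.04 = 116755.17

Total landed cost: GBP 116755.17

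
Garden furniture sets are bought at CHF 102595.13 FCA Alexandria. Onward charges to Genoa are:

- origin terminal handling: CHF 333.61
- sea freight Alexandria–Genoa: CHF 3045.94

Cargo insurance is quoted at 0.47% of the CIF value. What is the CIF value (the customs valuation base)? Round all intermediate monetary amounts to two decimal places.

Let C be the CIF value. C = FCA price + pre-shipment costs + freight + 0.47% × C
C − 0.47% × C = 102595.13 + 333.61 + 3045.94
0.9953 × C = 105974.68
C = 105974.68 / 0.9953 = 106475.11
Insurance premium = 0.47% × 106475.11 = 500.43

CIF value: CHF 106475.11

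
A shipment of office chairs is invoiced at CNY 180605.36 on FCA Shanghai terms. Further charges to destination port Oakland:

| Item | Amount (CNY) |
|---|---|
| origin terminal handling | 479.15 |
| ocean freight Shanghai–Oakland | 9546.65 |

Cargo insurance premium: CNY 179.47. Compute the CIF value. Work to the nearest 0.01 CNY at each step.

CIF = FCA price + pre-shipment costs + freight + insurance
CIF = 180605.36 + 479.15 + 9546.65 + 179.47 = 190810.63

CIF value: CNY 190810.63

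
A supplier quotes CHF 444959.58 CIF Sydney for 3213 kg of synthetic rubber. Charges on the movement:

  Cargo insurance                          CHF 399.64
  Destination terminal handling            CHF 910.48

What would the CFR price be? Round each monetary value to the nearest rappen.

CFR price: CHF 444559.94

Not relevant to the conversion: destination terminal — on the buyer under both terms; not part of either seller's price.
From CIF to CFR, the seller no longer bears: insurance.
CFR price = 444959.58 − 399.64 = 444559.94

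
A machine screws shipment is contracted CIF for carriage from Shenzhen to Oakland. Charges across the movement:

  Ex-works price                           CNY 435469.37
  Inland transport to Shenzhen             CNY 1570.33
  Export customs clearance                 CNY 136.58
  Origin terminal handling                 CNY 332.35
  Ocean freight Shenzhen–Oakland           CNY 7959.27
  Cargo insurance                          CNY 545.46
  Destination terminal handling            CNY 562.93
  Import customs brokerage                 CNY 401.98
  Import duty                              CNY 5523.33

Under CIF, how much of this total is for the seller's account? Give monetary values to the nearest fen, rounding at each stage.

Seller's account: CNY 446013.36

CIF: the seller pays costs through ocean freight and marine insurance to the destination port.
Seller's account: goods 435469.37 + inland to port 1570.33 + export clearance 136.58 + origin terminal 332.35 + freight 7959.27 + insurance 545.46 = 446013.36
Buyer's account: destination terminal 562.93 + brokerage 401.98 + duty 5523.33 = 6488.24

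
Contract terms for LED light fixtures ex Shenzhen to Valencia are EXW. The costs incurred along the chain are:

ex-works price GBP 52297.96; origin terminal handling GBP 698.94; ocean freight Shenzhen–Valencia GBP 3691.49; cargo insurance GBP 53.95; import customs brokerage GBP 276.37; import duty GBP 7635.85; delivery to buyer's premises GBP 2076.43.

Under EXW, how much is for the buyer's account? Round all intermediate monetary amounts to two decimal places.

Buyer's account: GBP 14433.03

EXW: the seller makes goods available at their premises; the buyer bears all onward costs.
Seller's account: goods 52297.96 = 52297.96
Buyer's account: origin terminal 698.94 + freight 3691.49 + insurance 53.95 + brokerage 276.37 + duty 7635.85 + delivery 2076.43 = 14433.03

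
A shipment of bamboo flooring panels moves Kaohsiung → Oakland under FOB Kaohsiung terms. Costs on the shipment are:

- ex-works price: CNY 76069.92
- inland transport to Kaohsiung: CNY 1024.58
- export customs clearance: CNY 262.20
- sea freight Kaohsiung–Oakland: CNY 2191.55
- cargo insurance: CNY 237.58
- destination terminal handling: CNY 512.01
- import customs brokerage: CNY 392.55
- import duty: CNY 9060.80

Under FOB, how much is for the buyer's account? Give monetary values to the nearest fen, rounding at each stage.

FOB: the seller bears costs until goods are on board at the origin port; the buyer bears freight, insurance and all costs thereafter.
Seller's account: goods 76069.92 + inland to port 1024.58 + export clearance 262.20 = 77356.70
Buyer's account: freight 2191.55 + insurance 237.58 + destination terminal 512.01 + brokerage 392.55 + duty 9060.80 = 12394.49

Buyer's account: CNY 12394.49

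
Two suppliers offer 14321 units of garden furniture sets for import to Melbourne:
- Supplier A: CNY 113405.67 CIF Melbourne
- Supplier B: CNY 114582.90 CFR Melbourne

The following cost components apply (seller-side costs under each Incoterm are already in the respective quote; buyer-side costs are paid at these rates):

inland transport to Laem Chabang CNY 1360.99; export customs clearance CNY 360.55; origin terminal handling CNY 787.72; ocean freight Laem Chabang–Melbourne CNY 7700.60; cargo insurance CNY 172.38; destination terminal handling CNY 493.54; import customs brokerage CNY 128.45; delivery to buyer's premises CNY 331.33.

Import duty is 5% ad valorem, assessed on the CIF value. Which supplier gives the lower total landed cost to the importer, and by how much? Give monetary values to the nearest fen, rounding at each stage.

Supplier A (CIF):
The CIF price already equals the CIF value: 113405.67
Import duty = 113405.67 × 5% = 5670.28
Buyer bears (A): 493.54 + 128.45 + 331.33 = 953.32
Landed cost (A) = invoice 113405.67 + 953.32 + duty 5670.28 = 120029.27
Supplier B (CFR):
CIF value = CFR price + insurance = 114582.90 + 172.38 = 114755.28
Import duty = 114755.28 × 5% = 5737.76
Buyer bears (B): 172.38 + 493.54 + 128.45 + 331.33 = 1125.70
Landed cost (B) = invoice 114582.90 + 1125.70 + duty 5737.76 = 121446.36
Difference = |120029.27 − 121446.36| = 1417.09

Supplier A is cheaper by CNY 1417.09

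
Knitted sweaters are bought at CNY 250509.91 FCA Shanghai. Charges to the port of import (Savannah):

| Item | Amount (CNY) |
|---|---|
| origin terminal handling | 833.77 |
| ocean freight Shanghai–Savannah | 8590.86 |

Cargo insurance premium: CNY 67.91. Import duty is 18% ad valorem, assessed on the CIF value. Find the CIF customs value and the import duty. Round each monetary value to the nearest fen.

CIF = FCA price + pre-shipment costs + freight + insurance
CIF = 250509.91 + 833.77 + 8590.86 + 67.91 = 260002.45
Import duty = 260002.45 × 18% = 46800.44

CIF value: CNY 260002.45; import duty: CNY 46800.44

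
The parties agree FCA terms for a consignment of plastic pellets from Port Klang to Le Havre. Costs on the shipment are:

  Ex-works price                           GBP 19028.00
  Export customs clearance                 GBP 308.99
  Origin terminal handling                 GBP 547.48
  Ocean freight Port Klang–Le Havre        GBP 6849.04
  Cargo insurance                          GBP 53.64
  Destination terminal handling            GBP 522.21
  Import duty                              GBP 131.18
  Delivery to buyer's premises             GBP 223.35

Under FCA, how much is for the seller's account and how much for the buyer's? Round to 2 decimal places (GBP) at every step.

FCA: the seller delivers export-cleared goods to the carrier; the buyer bears costs from that point.
Seller's account: goods 19028.00 + export clearance 308.99 = 19336.99
Buyer's account: origin terminal 547.48 + freight 6849.04 + insurance 53.64 + destination terminal 522.21 + duty 131.18 + delivery 223.35 = 8326.90

Seller: GBP 19336.99; buyer: GBP 8326.90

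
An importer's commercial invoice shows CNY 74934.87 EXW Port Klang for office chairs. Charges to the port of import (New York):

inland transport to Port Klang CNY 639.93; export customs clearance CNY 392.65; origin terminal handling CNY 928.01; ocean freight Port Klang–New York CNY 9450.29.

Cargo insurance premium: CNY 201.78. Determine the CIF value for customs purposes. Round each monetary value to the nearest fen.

CIF value: CNY 86547.53

CIF = EXW price + pre-shipment costs + freight + insurance
CIF = 74934.87 + 639.93 + 392.65 + 928.01 + 9450.29 + 201.78 = 86547.53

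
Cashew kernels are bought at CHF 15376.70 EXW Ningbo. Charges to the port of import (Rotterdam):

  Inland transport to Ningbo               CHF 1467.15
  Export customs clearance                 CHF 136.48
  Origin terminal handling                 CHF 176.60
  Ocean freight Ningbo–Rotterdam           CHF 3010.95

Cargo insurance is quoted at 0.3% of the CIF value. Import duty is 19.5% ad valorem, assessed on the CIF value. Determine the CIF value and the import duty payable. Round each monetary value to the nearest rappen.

Let C be the CIF value. C = EXW price + pre-shipment costs + freight + 0.3% × C
C − 0.3% × C = 15376.70 + 1467.15 + 136.48 + 176.60 + 3010.95
0.997 × C = 20167.88
C = 20167.88 / 0.997 = 20228.57
Insurance premium = 0.3% × 20228.57 = 60.69
Import duty = 20228.57 × 19.5% = 3944.57

CIF value: CHF 20228.57; import duty: CHF 3944.57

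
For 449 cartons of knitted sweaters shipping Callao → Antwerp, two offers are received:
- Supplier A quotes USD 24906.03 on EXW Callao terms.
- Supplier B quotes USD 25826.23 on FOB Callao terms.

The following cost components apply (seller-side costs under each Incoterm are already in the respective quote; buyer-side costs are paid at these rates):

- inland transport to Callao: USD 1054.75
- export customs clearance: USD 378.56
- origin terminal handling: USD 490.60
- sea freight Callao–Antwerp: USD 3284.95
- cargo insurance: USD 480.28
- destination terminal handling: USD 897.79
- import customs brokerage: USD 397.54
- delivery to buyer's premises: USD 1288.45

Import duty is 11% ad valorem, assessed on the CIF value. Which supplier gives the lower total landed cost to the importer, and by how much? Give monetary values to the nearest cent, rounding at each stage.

Supplier A (EXW):
CIF value = EXW price + inland to port + export clearance + origin terminal + freight + insurance = 24906.03 + 1054.75 + 378.56 + 490.60 + 3284.95 + 480.28 = 30595.17
Import duty = 30595.17 × 11% = 3365.47
Buyer bears (A): 1054.75 + 378.56 + 490.60 + 3284.95 + 480.28 + 897.79 + 397.54 + 1288.45 = 8272.92
Landed cost (A) = invoice 24906.03 + 8272.92 + duty 3365.47 = 36544.42
Supplier B (FOB):
CIF value = FOB price + freight + insurance = 25826.23 + 3284.95 + 480.28 = 29591.46
Import duty = 29591.46 × 11% = 3255.06
Buyer bears (B): 3284.95 + 480.28 + 897.79 + 397.54 + 1288.45 = 6349.01
Landed cost (B) = invoice 25826.23 + 6349.01 + duty 3255.06 = 35430.30
Difference = |36544.42 − 35430.30| = 1114.12

Supplier B is cheaper by USD 1114.12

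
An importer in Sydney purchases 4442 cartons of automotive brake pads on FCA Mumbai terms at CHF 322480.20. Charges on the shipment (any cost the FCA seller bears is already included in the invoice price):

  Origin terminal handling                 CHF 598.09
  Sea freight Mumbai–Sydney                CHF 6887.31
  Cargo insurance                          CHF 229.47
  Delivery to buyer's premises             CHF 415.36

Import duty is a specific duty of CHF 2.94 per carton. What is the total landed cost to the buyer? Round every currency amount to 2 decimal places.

Total landed cost: CHF 343669.91

FCA: the seller delivers export-cleared goods to the carrier; the buyer bears costs from that point.
CIF value = FCA price + origin terminal + freight + insurance = 322480.20 + 598.09 + 6887.31 + 229.47 = 330195.07
Import duty = 4442 × 2.94 = 13059.48
Buyer bears: origin terminal 598.09 + freight 6887.31 + insurance 229.47 + delivery 415.36 + duty 13059.48 = 21189.71
Landed cost = invoice 322480.20 + 21189.71 = 343669.91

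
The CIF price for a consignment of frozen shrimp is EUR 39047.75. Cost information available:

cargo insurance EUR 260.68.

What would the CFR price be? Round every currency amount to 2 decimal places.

From CIF to CFR, the seller no longer bears: insurance.
CFR price = 39047.75 − 260.68 = 38787.07

CFR price: EUR 38787.07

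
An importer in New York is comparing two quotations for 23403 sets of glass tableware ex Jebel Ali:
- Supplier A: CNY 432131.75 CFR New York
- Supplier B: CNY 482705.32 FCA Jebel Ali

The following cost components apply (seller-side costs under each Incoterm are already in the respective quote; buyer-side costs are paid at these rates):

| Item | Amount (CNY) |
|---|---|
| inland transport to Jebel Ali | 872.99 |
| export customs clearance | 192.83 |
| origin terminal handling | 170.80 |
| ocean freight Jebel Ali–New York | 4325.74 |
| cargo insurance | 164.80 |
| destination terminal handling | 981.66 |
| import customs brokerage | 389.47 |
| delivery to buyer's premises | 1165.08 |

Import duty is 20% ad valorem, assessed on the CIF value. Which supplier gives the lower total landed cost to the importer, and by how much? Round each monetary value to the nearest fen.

Supplier A (CFR):
CIF value = CFR price + insurance = 432131.75 + 164.80 = 432296.55
Import duty = 432296.55 × 20% = 86459.31
Buyer bears (A): 164.80 + 981.66 + 389.47 + 1165.08 = 2701.01
Landed cost (A) = invoice 432131.75 + 2701.01 + duty 86459.31 = 521292.07
Supplier B (FCA):
CIF value = FCA price + origin terminal + freight + insurance = 482705.32 + 170.80 + 4325.74 + 164.80 = 487366.66
Import duty = 487366.66 × 20% = 97473.33
Buyer bears (B): 170.80 + 4325.74 + 164.80 + 981.66 + 389.47 + 1165.08 = 7197.55
Landed cost (B) = invoice 482705.32 + 7197.55 + duty 97473.33 = 587376.20
Difference = |521292.07 − 587376.20| = 66084.13

Supplier A is cheaper by CNY 66084.13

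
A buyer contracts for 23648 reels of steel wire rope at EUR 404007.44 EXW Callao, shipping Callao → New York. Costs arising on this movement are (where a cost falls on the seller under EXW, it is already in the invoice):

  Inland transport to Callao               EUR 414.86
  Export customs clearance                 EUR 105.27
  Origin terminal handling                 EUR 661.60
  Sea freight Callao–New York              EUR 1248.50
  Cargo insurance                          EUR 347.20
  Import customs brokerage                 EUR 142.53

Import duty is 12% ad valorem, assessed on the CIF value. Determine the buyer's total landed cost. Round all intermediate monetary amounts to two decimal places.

EXW: the seller makes goods available at their premises; the buyer bears all onward costs.
CIF value = EXW price + inland to port + export clearance + origin terminal + freight + insurance = 404007.44 + 414.86 + 105.27 + 661.60 + 1248.50 + 347.20 = 406784.87
Import duty = 406784.87 × 12% = 48814.18
Buyer bears: inland to port 414.86 + export clearance 105.27 + origin terminal 661.60 + freight 1248.50 + insurance 347.20 + brokerage 142.53 + duty 48814.18 = 51734.14
Landed cost = invoice 404007.44 + 51734.14 = 455741.58

Total landed cost: EUR 455741.58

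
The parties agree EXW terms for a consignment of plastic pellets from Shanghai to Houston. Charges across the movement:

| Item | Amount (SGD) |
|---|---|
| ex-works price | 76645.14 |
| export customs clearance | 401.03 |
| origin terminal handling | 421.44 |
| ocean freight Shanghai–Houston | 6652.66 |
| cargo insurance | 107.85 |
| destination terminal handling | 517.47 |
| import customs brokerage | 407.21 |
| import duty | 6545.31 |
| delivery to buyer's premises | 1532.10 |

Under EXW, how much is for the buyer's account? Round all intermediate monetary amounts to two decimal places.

Buyer's account: SGD 16585.07

EXW: the seller makes goods available at their premises; the buyer bears all onward costs.
Seller's account: goods 76645.14 = 76645.14
Buyer's account: export clearance 401.03 + origin terminal 421.44 + freight 6652.66 + insurance 107.85 + destination terminal 517.47 + brokerage 407.21 + duty 6545.31 + delivery 1532.10 = 16585.07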